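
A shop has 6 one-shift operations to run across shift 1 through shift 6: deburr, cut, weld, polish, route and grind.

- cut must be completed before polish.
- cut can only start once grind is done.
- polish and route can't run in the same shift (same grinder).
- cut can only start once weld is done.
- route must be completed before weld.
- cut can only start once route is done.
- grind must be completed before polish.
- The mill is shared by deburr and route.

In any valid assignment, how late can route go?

shift 3

Downstream work caps route at shift 3.
route at shift 3 is achievable: grind=shift 1; route=shift 3; cut=shift 5; polish=shift 6; weld=shift 4; deburr=shift 1.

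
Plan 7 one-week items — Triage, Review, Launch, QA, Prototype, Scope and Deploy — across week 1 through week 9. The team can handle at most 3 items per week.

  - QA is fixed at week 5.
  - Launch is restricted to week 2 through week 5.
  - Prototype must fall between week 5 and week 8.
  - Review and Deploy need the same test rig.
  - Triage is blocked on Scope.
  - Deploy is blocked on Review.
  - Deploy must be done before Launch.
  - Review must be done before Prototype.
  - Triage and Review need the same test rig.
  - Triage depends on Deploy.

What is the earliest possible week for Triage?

week 3

Precedence pushes Triage to at least week 3.
Triage at week 3 is achievable: QA=week 5, Launch=week 3, Prototype=week 5, Scope=week 1, Deploy=week 2, Triage=week 3, Review=week 1.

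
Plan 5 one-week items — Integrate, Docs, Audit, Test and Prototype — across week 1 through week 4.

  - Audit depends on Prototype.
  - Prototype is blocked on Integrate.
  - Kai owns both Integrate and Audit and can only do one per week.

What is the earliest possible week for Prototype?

Precedence pushes Prototype to at least week 2; downstream work caps Prototype at week 3.
Prototype at week 2 is achievable: Docs=week 1, Audit=week 3, Test=week 1, Integrate=week 1, Prototype=week 2.

week 2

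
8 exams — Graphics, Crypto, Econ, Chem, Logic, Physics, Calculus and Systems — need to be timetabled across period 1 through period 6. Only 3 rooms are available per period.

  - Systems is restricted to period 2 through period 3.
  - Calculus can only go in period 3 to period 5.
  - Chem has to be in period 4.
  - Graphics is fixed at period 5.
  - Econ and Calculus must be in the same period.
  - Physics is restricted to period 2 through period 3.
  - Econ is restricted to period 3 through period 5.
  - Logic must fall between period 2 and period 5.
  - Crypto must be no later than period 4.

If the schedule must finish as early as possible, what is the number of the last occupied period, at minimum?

5

With at most 3 per period and 8 exams, at least 3 periods are needed.
Graphics can't be placed before period 5, so the schedule must run through at least period 5.
5 works (last occupied period: period 5): for example Econ in period 3; Logic in period 2; Calculus in period 3; Graphics in period 5; Systems in period 2; Chem in period 4; Physics in period 2; Crypto in period 1.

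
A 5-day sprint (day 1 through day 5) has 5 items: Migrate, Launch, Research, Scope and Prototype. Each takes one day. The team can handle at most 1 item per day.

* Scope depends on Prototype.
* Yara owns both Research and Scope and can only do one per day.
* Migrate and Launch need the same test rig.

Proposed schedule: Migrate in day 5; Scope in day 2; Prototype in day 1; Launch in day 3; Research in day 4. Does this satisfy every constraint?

Migrate and Launch need the same test rig — holds.
The team can handle at most 1 item per day — holds.
Scope depends on Prototype — holds.
Yara owns both Research and Scope and can only do one per day — holds.

Valid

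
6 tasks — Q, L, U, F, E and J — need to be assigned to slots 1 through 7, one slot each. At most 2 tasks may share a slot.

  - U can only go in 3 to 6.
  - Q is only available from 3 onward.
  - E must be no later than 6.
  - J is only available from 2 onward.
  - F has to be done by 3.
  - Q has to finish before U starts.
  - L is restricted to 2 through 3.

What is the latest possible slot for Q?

Q is available from 3; downstream work caps Q at 5.
Q at 5 is achievable: F in 1; L in 2; J in 2; E in 1; U in 6; Q in 5.

5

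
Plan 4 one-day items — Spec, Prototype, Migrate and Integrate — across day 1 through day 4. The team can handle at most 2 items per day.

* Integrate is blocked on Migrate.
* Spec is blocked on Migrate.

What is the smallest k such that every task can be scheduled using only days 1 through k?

2 days

The precedence chain requires at least 2 distinct days.
With at most 2 per day and 4 tasks, at least 2 days are needed.
2 works (last occupied day: day 2): for example Integrate in day 2, Migrate in day 1, Spec in day 2, Prototype in day 1.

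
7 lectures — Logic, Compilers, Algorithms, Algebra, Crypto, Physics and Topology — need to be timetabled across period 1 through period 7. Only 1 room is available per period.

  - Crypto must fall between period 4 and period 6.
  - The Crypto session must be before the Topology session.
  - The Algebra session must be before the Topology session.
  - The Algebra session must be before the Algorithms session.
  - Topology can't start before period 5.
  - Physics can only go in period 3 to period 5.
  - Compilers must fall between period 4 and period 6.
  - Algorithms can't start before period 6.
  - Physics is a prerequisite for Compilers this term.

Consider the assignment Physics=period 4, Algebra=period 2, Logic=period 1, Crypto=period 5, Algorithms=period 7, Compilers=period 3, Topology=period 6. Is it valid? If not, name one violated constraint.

Invalid. Physics is a prerequisite for Compilers this term.

Only 1 room is available per period — holds.
Topology can't start before period 5 — holds.
Compilers must fall between period 4 and period 6 — violated.
Physics is a prerequisite for Compilers this term — violated.
The Crypto session must be before the Topology session — holds.
The Algebra session must be before the Topology session — holds.
Crypto must fall between period 4 and period 6 — holds.
Algorithms can't start before period 6 — holds.
Physics can only go in period 3 to period 5 — holds.
The Algebra session must be before the Algorithms session — holds.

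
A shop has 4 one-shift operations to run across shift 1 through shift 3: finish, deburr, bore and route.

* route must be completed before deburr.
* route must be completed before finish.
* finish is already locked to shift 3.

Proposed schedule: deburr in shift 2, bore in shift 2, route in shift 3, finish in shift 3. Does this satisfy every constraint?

No. route must be completed before deburr is not satisfied.

route must be completed before deburr — violated.
finish is already locked to shift 3 — holds.
route must be completed before finish — violated.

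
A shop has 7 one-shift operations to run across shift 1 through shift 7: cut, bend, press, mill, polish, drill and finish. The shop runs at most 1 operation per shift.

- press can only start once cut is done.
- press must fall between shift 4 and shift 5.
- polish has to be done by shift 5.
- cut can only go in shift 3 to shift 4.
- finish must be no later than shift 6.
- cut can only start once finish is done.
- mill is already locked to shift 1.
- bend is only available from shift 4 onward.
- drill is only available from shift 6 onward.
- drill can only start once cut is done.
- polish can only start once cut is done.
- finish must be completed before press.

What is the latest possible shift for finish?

Finish's own window allows nothing later than shift 6; downstream work caps finish at shift 3.
finish at shift 2 is achievable: bend -> shift 7, mill -> shift 1, polish -> shift 5, drill -> shift 6, cut -> shift 3, finish -> shift 2, press -> shift 4.
Nothing later works — the capacity limit rule out every shift after shift 2.

shift 2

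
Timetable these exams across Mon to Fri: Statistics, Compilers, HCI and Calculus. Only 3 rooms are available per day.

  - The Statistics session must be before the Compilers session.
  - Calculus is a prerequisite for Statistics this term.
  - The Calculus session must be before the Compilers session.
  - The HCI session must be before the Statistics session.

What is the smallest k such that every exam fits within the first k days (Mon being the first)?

The precedence chain requires at least 3 distinct days.
With at most 3 per day and 4 exams, at least 2 days are needed.
3 works (last occupied day: Wed): for example Calculus=Mon, HCI=Mon, Statistics=Tue, Compilers=Wed.

3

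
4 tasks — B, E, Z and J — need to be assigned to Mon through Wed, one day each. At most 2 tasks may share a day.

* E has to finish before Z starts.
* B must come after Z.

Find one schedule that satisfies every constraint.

Z=Tue; E=Mon; J=Mon; B=Wed

Checking: E(Mon) before Z(Tue); Z(Tue) before B(Wed); max 2 per day (cap 2).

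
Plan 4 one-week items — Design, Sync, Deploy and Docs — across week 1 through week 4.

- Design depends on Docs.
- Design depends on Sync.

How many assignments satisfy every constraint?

Splitting on Design: it can be week 2 (4), week 3 (16), week 4 (36). Listing each branch's schedules as (Sync, Deploy, Docs) by week number:
Design=week 2: (1,1,1) (1,2,1) (1,3,1) (1,4,1) — 4.
Design=week 3: (1,1,1) (1,1,2) (1,2,1) (1,2,2) (1,3,1) (1,3,2) (1,4,1) (1,4,2) (2,1,1) (2,1,2) (2,2,1) (2,2,2) (2,3,1) (2,3,2) (2,4,1) (2,4,2) — 16.
Design=week 4: (1,1,1) (1,1,2) (1,1,3) (1,2,1) (1,2,2) (1,2,3) (1,3,1) (1,3,2) (1,3,3) (1,4,1) (1,4,2) (1,4,3) (2,1,1) (2,1,2) (2,1,3) (2,2,1) (2,2,2) (2,2,3) (2,3,1) (2,3,2) (2,3,3) (2,4,1) (2,4,2) (2,4,3) (3,1,1) (3,1,2) (3,1,3) (3,2,1) (3,2,2) (3,2,3) (3,3,1) (3,3,2) (3,3,3) (3,4,1) (3,4,2) (3,4,3) — 36.
Summing: 4 + 16 + 36 = 56.

56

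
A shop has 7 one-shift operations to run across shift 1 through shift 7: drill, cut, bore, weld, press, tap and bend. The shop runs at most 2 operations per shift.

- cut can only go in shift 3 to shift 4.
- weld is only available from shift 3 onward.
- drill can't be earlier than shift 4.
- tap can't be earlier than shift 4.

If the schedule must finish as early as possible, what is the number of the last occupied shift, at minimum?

shift 4

With at most 2 per shift and 7 operations, at least 4 shifts are needed.
drill can't be placed before shift 4, so the schedule must run through at least shift 4.
4 works (last occupied shift: shift 4): for example tap=shift 4; bend=shift 2; bore=shift 1; weld=shift 3; drill=shift 4; cut=shift 3; press=shift 1.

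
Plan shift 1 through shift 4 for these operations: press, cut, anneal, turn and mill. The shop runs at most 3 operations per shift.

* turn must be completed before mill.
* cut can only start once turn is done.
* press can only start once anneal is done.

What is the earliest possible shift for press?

shift 2

Precedence pushes press to at least shift 2.
press at shift 2 is achievable: turn in shift 1, mill in shift 2, anneal in shift 1, press in shift 2, cut in shift 2.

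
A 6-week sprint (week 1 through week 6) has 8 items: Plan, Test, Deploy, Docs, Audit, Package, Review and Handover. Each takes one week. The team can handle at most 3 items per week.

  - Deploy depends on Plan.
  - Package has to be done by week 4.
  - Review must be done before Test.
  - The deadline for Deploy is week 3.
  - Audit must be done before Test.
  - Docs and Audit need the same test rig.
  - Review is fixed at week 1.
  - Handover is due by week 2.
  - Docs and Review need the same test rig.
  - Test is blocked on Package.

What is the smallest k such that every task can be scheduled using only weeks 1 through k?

The precedence chain requires at least 2 distinct weeks.
With at most 3 per week and 8 tasks, at least 3 weeks are needed.
3 works (last occupied week: week 3): for example Docs in week 3, Test in week 3, Deploy in week 2, Audit in week 2, Handover in week 1, Plan in week 1, Package in week 2, Review in week 1.

3 weeks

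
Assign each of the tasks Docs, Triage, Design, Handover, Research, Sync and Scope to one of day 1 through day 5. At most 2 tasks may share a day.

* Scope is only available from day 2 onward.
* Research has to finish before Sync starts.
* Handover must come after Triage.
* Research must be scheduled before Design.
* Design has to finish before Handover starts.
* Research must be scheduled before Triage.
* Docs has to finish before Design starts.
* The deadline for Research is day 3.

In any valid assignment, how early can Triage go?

day 2

Precedence pushes Triage to at least day 2; downstream work caps Triage at day 4.
Triage at day 2 is achievable: Design=day 3, Handover=day 4, Triage=day 2, Scope=day 2, Sync=day 3, Research=day 1, Docs=day 1.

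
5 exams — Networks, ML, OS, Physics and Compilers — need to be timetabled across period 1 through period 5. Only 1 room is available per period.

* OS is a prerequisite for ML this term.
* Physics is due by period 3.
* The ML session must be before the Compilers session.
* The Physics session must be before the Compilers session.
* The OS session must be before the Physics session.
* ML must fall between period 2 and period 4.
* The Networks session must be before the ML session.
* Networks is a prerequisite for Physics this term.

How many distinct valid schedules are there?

Enumerating: Networks in period 1; Physics in period 3; ML in period 4; OS in period 2; Compilers in period 5 | Networks -> period 2, OS -> period 1, Physics -> period 3, ML -> period 4, Compilers -> period 5.

2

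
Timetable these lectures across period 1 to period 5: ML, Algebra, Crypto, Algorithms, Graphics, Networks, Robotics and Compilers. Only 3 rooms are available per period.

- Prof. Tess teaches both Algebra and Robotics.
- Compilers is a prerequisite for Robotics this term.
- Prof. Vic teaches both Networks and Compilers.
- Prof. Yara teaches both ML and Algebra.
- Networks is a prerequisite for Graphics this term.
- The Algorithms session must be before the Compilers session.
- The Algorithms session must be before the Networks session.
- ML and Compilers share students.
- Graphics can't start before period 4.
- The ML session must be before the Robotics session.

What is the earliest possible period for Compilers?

period 2

Precedence pushes Compilers to at least period 2; downstream work caps Compilers at period 4.
Compilers at period 2 is achievable: Networks -> period 3; Robotics -> period 3; Compilers -> period 2; ML -> period 1; Algebra -> period 2; Algorithms -> period 1; Graphics -> period 4; Crypto -> period 1.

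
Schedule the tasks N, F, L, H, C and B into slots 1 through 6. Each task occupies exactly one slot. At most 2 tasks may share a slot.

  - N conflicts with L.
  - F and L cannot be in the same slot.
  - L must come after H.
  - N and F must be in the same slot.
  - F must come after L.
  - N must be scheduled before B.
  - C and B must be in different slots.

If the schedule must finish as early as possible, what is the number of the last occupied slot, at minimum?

slot 4

The precedence chain requires at least 4 distinct slots.
With at most 2 per slot and 6 tasks, at least 3 slots are needed.
4 works (last occupied slot: 4): for example C in 1, L in 2, H in 1, B in 4, N in 3, F in 3.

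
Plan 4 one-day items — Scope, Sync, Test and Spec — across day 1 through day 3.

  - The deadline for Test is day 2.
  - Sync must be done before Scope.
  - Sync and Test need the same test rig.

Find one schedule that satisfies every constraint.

Test in day 1, Sync in day 2, Scope in day 3, Spec in day 1

Checking: Sync(day 2) before Scope(day 3); Sync(day 2) != Test(day 1); Test=day 1 in [day 1,day 2].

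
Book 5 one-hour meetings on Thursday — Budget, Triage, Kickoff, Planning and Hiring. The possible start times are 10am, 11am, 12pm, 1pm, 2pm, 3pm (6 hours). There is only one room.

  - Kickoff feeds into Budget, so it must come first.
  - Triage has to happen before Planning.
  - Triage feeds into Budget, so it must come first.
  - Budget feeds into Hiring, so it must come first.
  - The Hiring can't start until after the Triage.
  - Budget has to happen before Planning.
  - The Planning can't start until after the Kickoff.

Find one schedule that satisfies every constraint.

Planning=1pm; Budget=12pm; Kickoff=11am; Triage=10am; Hiring=2pm

Checking: Budget(12pm) before Hiring(2pm); Kickoff(11am) before Planning(1pm); Kickoff(11am) before Budget(12pm); Triage(10am) before Hiring(2pm); Triage(10am) before Budget(12pm); Budget(12pm) before Planning(1pm); Triage(10am) before Planning(1pm); max 1 per hour (cap 1).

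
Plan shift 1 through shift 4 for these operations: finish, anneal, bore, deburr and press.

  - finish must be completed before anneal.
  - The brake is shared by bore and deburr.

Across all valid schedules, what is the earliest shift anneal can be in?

shift 2

Precedence pushes anneal to at least shift 2.
anneal at shift 2 is achievable: bore -> shift 1; press -> shift 1; finish -> shift 1; anneal -> shift 2; deburr -> shift 2.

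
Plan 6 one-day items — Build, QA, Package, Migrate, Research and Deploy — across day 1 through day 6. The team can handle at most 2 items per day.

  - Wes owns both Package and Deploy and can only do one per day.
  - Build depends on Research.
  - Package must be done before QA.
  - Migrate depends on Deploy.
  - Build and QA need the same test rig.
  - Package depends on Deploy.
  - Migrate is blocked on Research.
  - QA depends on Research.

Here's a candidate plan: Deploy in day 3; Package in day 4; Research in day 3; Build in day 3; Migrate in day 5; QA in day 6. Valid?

The team can handle at most 2 items per day — violated.
Build depends on Research — violated.
Wes owns both Package and Deploy and can only do one per day — holds.
QA depends on Research — holds.
Migrate depends on Deploy — holds.
Build and QA need the same test rig — holds.
Package depends on Deploy — holds.
Migrate is blocked on Research — holds.
Package must be done before QA — holds.

Invalid. The team can handle at most 2 items per day.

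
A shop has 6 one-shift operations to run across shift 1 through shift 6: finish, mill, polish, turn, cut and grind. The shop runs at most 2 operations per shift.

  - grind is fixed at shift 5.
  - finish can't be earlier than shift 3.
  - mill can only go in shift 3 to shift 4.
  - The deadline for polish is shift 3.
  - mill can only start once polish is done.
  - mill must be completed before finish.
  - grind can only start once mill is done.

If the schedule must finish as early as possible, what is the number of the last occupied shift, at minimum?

shift 5

The precedence chain requires at least 3 distinct shifts.
With at most 2 per shift and 6 operations, at least 3 shifts are needed.
grind can't be placed before shift 5, so the schedule must run through at least shift 5.
5 works (last occupied shift: shift 5): for example mill in shift 3, polish in shift 1, cut in shift 2, finish in shift 4, turn in shift 1, grind in shift 5.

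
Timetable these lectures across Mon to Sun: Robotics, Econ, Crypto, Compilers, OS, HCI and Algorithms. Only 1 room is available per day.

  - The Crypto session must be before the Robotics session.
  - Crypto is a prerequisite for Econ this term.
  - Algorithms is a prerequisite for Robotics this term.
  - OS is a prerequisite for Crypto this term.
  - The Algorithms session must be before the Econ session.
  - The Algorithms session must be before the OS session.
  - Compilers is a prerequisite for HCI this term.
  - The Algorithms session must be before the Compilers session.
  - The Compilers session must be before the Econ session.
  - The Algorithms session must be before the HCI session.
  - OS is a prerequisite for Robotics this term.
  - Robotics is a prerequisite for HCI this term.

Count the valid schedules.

Splitting on Robotics: it can be Thu (2), Fri (6), Sat (3). Listing each branch's schedules as (Econ, Crypto, Compilers, OS, HCI, Algorithms):
Robotics=Thu: (Sat,Wed,Fri,Tue,Sun,Mon) (Sun,Wed,Fri,Tue,Sat,Mon) — 2.
Robotics=Fri: (Sat,Wed,Thu,Tue,Sun,Mon) (Sat,Thu,Tue,Wed,Sun,Mon) (Sat,Thu,Wed,Tue,Sun,Mon) (Sun,Wed,Thu,Tue,Sat,Mon) (Sun,Thu,Tue,Wed,Sat,Mon) (Sun,Thu,Wed,Tue,Sat,Mon) — 6.
Robotics=Sat: (Fri,Wed,Thu,Tue,Sun,Mon) (Fri,Thu,Tue,Wed,Sun,Mon) (Fri,Thu,Wed,Tue,Sun,Mon) — 3.
Summing: 2 + 6 + 3 = 11.

11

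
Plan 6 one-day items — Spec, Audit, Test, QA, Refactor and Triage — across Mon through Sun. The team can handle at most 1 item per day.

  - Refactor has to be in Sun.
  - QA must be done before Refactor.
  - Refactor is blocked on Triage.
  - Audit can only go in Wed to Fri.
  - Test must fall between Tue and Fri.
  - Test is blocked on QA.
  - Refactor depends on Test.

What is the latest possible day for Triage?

Downstream work caps Triage at Sat.
Triage at Sat is achievable: Audit in Wed; QA in Mon; Triage in Sat; Test in Tue; Spec in Thu; Refactor in Sun.

Sat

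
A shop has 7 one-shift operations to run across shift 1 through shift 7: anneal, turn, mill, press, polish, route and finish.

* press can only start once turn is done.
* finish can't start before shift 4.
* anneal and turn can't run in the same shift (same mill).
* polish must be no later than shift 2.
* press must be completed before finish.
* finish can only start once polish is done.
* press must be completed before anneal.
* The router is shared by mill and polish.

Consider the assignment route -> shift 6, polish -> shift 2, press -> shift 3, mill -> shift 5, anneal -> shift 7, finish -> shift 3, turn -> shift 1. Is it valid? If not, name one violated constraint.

No. finish can't start before shift 4 is not satisfied.

press must be completed before anneal — holds.
finish can only start once polish is done — holds.
anneal and turn can't run in the same shift (same mill) — holds.
The router is shared by mill and polish — holds.
press can only start once turn is done — holds.
polish must be no later than shift 2 — holds.
press must be completed before finish — violated.
finish can't start before shift 4 — violated.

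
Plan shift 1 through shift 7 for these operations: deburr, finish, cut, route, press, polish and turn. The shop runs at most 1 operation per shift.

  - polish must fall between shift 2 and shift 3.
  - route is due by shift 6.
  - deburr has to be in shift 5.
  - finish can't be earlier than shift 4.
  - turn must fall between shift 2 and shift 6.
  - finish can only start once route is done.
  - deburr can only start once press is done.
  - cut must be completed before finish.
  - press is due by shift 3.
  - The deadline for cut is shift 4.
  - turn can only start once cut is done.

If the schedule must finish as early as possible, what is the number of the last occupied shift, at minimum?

The precedence chain requires at least 2 distinct shifts.
With at most 1 per shift and 7 operations, at least 7 shifts are needed.
deburr can't be placed before shift 5, so the schedule must run through at least shift 5.
7 works (last occupied shift: shift 7): for example press -> shift 1, finish -> shift 7, cut -> shift 3, turn -> shift 4, polish -> shift 2, deburr -> shift 5, route -> shift 6.

shift 7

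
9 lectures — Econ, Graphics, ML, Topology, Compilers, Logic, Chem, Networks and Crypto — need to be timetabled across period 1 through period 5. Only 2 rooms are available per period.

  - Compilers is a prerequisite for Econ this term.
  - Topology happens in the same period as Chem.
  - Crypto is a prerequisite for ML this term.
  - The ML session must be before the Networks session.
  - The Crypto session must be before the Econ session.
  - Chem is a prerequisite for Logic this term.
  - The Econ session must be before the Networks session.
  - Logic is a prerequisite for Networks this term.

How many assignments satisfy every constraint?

Splitting on Econ: it can be period 2 (4), period 3 (12), period 4 (36). Listing each branch's schedules as (Graphics, ML, Topology, Compilers, Logic, Chem, Networks, Crypto) by period number:
Econ=period 2: (2,4,3,1,4,3,5,1) (4,2,3,1,4,3,5,1) (5,2,3,1,4,3,5,1) (5,4,3,1,4,3,5,1) — 4.
Econ=period 3: (3,4,1,2,4,1,5,2) (3,4,2,1,4,2,5,1) (4,3,1,2,4,1,5,2) (4,3,2,1,4,2,5,1) (4,4,1,2,3,1,5,2) (4,4,2,1,3,2,5,1) (5,3,1,2,4,1,5,2) (5,3,2,1,4,2,5,1) (5,4,1,2,3,1,5,2) (5,4,1,2,4,1,5,2) (5,4,2,1,3,2,5,1) (5,4,2,1,4,2,5,1) — 12.
Econ=period 4: (1,2,3,2,4,3,5,1) (1,3,2,3,4,2,5,1) (1,4,2,1,3,2,5,3) (1,4,2,3,3,2,5,1) (2,2,3,1,4,3,5,1) (2,3,1,3,4,1,5,2) (2,4,1,2,3,1,5,3) (2,4,1,3,2,1,5,3) (2,4,1,3,3,1,5,2) (3,3,1,2,4,1,5,2) (3,3,2,1,4,2,5,1) (3,4,1,2,2,1,5,3) (3,4,1,2,3,1,5,2) (3,4,1,3,2,1,5,2) (3,4,2,1,3,2,5,1) (4,3,1,2,3,1,5,2) (4,3,1,3,2,1,5,2) (4,3,2,1,3,2,5,1) (5,2,3,1,4,3,5,1) (5,2,3,2,4,3,5,1) (5,3,1,2,3,1,5,2) (5,3,1,2,4,1,5,2) (5,3,1,3,2,1,5,2) (5,3,1,3,4,1,5,2) (5,3,2,1,3,2,5,1) (5,3,2,1,4,2,5,1) (5,3,2,3,4,2,5,1) (5,4,1,2,2,1,5,3) (5,4,1,2,3,1,5,2) (5,4,1,2,3,1,5,3) (5,4,1,3,2,1,5,2) (5,4,1,3,2,1,5,3) (5,4,1,3,3,1,5,2) (5,4,2,1,3,2,5,1) (5,4,2,1,3,2,5,3) (5,4,2,3,3,2,5,1) — 36.
Summing: 4 + 12 + 36 = 52.

52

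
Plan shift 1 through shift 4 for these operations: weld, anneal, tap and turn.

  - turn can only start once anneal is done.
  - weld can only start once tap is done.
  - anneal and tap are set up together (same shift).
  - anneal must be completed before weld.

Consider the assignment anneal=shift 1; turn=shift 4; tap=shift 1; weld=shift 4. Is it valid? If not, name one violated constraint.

anneal must be completed before weld — holds.
weld can only start once tap is done — holds.
turn can only start once anneal is done — holds.
anneal and tap are set up together (same shift) — holds.

Yes, all constraints hold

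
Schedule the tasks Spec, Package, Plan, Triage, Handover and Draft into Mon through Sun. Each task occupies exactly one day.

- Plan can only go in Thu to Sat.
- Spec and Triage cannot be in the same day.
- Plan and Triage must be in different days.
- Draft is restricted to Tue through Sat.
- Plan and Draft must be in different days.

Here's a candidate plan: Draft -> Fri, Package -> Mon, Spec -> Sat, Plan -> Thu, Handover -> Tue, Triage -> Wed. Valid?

Valid

Plan and Triage must be in different days — holds.
Draft is restricted to Tue through Sat — holds.
Spec and Triage cannot be in the same day — holds.
Plan can only go in Thu to Sat — holds.
Plan and Draft must be in different days — holds.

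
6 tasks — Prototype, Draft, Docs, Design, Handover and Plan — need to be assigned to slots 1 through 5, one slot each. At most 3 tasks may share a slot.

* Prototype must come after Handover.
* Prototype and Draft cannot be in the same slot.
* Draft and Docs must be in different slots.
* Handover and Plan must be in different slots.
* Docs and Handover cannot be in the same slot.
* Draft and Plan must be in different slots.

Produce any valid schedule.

Plan -> 2; Docs -> 2; Draft -> 1; Design -> 1; Prototype -> 2; Handover -> 1

Checking: Handover(1) before Prototype(2); Docs(2) != Handover(1); Draft(1) != Docs(2); Handover(1) != Plan(2); Draft(1) != Plan(2); Prototype(2) != Draft(1); max 3 per slot (cap 3).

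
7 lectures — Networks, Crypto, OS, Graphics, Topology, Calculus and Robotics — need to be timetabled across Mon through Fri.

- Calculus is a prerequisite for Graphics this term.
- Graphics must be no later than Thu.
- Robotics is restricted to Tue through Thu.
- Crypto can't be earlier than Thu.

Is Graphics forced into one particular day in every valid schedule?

Graphics can be Tue (e.g. Calculus=Mon; Graphics=Tue; Crypto=Thu; Networks=Mon; Robotics=Tue; Topology=Mon; OS=Mon) or Wed (e.g. Calculus -> Mon, Networks -> Mon, Robotics -> Tue, Graphics -> Wed, OS -> Mon, Topology -> Mon, Crypto -> Thu).

No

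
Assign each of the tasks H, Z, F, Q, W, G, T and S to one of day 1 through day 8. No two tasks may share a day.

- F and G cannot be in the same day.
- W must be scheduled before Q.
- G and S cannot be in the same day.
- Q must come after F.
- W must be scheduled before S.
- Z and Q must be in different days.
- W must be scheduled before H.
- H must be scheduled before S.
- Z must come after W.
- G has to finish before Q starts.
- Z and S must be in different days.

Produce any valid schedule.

W in day 1; Z in day 7; G in day 3; Q in day 4; S in day 6; T in day 8; H in day 5; F in day 2

Checking: F(day 2) before Q(day 4); W(day 1) before Z(day 7); W(day 1) before Q(day 4); H(day 5) before S(day 6); W(day 1) before H(day 5); G(day 3) before Q(day 4); W(day 1) before S(day 6); G(day 3) != S(day 6); F(day 2) != G(day 3); Z(day 7) != Q(day 4); Z(day 7) != S(day 6); max 1 per day (cap 1).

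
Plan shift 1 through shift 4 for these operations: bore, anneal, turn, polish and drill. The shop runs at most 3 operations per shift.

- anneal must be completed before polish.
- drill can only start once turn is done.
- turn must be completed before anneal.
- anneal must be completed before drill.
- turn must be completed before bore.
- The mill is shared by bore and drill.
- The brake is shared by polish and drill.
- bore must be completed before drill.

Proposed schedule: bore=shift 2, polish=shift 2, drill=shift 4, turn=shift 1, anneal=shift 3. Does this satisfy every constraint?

No — it violates: anneal must be completed before polish

bore must be completed before drill — holds.
turn must be completed before anneal — holds.
The brake is shared by polish and drill — holds.
The mill is shared by bore and drill — holds.
anneal must be completed before polish — violated.
anneal must be completed before drill — holds.
drill can only start once turn is done — holds.
turn must be completed before bore — holds.
The shop runs at most 3 operations per shift — holds.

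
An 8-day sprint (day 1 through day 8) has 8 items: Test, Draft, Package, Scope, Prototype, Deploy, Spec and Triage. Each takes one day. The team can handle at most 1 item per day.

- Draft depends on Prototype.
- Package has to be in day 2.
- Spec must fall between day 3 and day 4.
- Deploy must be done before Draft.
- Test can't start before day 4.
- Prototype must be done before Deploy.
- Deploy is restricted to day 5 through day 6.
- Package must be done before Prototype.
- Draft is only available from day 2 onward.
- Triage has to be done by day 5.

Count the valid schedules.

34

Splitting on Test: it can be day 4 (2), day 5 (4), day 6 (4), day 7 (12), day 8 (12). Listing each branch's schedules as (Draft, Package, Scope, Prototype, Deploy, Spec, Triage) by day number:
Test=day 4: (7,2,8,5,6,3,1) (8,2,7,5,6,3,1) — 2.
Test=day 5: (7,2,8,3,6,4,1) (7,2,8,4,6,3,1) (8,2,7,3,6,4,1) (8,2,7,4,6,3,1) — 4.
Test=day 6: (7,2,8,3,5,4,1) (7,2,8,4,5,3,1) (8,2,7,3,5,4,1) (8,2,7,4,5,3,1) — 4.
Test=day 7: (6,2,8,3,5,4,1) (6,2,8,4,5,3,1) (8,2,1,3,6,4,5) (8,2,1,4,6,3,5) (8,2,1,5,6,3,4) (8,2,1,5,6,4,3) (8,2,3,5,6,4,1) (8,2,4,5,6,3,1) (8,2,5,3,6,4,1) (8,2,5,4,6,3,1) (8,2,6,3,5,4,1) (8,2,6,4,5,3,1) — 12.
Test=day 8: (6,2,7,3,5,4,1) (6,2,7,4,5,3,1) (7,2,1,3,6,4,5) (7,2,1,4,6,3,5) (7,2,1,5,6,3,4) (7,2,1,5,6,4,3) (7,2,3,5,6,4,1) (7,2,4,5,6,3,1) (7,2,5,3,6,4,1) (7,2,5,4,6,3,1) (7,2,6,3,5,4,1) (7,2,6,4,5,3,1) — 12.
Summing: 2 + 4 + 4 + 12 + 12 = 34.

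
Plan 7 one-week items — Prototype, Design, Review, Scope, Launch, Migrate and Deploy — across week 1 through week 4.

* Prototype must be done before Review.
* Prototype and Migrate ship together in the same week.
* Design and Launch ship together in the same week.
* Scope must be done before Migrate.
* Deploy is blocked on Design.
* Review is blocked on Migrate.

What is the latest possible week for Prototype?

Prototype must be in the same week as Migrate, which can't be before week 2, so Prototype is at least week 2; downstream work caps Prototype at week 3.
Prototype at week 3 is achievable: Review=week 4, Design=week 1, Scope=week 1, Launch=week 1, Deploy=week 2, Prototype=week 3, Migrate=week 3.

week 3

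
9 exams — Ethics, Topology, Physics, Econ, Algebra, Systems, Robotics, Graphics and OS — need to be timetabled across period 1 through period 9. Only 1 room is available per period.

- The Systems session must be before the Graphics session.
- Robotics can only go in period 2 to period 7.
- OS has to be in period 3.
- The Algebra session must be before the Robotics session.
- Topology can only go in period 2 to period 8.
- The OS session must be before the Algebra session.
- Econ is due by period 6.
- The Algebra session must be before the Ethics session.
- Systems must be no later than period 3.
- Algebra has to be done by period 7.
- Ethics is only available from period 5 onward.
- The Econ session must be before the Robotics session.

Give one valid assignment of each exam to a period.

Systems -> period 1; Topology -> period 7; Robotics -> period 6; OS -> period 3; Physics -> period 9; Algebra -> period 4; Ethics -> period 5; Econ -> period 2; Graphics -> period 8

Checking: Systems(period 1) before Graphics(period 8); Econ(period 2) before Robotics(period 6); Algebra(period 4) before Ethics(period 5); Algebra(period 4) before Robotics(period 6); OS(period 3) before Algebra(period 4); Algebra=period 4 in [period 1,period 7]; OS=period 3 in [period 3,period 3]; Ethics=period 5 in [period 5,period 9]; Robotics=period 6 in [period 2,period 7]; Topology=period 7 in [period 2,period 8]; Systems=period 1 in [period 1,period 3]; Econ=period 2 in [period 1,period 6]; max 1 per period (cap 1).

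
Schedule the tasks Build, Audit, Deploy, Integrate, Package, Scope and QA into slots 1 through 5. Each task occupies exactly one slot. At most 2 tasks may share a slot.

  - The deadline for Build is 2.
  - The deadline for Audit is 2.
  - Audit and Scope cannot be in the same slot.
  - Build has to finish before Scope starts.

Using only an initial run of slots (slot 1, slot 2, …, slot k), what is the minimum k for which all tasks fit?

The precedence chain requires at least 2 distinct slots.
With at most 2 per slot and 7 tasks, at least 4 slots are needed.
4 works (last occupied slot: 4): for example QA -> 4; Audit -> 1; Deploy -> 2; Scope -> 2; Integrate -> 3; Build -> 1; Package -> 3.

4 slots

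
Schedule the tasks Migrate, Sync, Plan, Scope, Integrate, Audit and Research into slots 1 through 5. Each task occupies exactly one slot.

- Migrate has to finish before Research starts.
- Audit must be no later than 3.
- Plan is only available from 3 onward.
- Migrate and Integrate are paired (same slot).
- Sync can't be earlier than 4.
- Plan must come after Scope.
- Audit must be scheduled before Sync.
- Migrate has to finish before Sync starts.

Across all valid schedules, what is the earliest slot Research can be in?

Precedence pushes Research to at least 2.
Research at 2 is achievable: Integrate=1, Research=2, Audit=1, Sync=4, Scope=1, Migrate=1, Plan=3.

2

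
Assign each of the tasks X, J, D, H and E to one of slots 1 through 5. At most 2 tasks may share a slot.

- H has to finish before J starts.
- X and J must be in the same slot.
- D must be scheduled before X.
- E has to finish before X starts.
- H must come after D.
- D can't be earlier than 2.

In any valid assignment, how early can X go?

4

X must be in the same slot as J, which can't be before 4, so X is at least 4.
X at 4 is achievable: J in 4; H in 3; D in 2; E in 1; X in 4.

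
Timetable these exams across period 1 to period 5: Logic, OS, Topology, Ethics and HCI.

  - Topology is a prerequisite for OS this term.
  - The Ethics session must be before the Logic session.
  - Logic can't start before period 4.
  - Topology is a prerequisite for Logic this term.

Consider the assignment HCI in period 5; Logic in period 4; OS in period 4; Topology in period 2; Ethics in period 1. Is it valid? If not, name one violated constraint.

Topology is a prerequisite for Logic this term — holds.
Topology is a prerequisite for OS this term — holds.
Logic can't start before period 4 — holds.
The Ethics session must be before the Logic session — holds.

Yes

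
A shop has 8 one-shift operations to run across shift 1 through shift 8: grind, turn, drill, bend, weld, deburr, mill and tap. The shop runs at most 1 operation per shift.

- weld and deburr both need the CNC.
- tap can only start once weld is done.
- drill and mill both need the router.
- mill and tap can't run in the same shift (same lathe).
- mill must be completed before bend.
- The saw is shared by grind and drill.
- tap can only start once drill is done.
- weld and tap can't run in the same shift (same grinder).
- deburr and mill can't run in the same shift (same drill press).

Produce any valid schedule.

deburr -> shift 8, drill -> shift 1, bend -> shift 5, mill -> shift 4, turn -> shift 7, tap -> shift 3, grind -> shift 6, weld -> shift 2

Checking: drill(shift 1) before tap(shift 3); weld(shift 2) before tap(shift 3); mill(shift 4) before bend(shift 5); mill(shift 4) != tap(shift 3); weld(shift 2) != deburr(shift 8); weld(shift 2) != tap(shift 3); drill(shift 1) != mill(shift 4); deburr(shift 8) != mill(shift 4); grind(shift 6) != drill(shift 1); max 1 per shift (cap 1).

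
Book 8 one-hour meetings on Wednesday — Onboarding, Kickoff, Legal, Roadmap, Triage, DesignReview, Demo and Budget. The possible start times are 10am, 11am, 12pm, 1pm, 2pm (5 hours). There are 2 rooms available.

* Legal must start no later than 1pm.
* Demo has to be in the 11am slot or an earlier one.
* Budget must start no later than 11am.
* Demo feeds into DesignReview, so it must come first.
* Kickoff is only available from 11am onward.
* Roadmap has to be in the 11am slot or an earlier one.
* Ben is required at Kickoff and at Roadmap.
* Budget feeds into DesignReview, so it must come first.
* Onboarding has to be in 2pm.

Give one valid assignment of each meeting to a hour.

Roadmap in 11am; Demo in 10am; Budget in 10am; Legal in 11am; Triage in 1pm; DesignReview in 12pm; Kickoff in 12pm; Onboarding in 2pm

Checking: Demo(10am) before DesignReview(12pm); Budget(10am) before DesignReview(12pm); Kickoff(12pm) != Roadmap(11am); Onboarding=2pm in [2pm,2pm]; Demo=10am in [10am,11am]; Roadmap=11am in [10am,11am]; Kickoff=12pm in [11am,2pm]; Budget=10am in [10am,11am]; Legal=11am in [10am,1pm]; max 2 per hour (cap 2).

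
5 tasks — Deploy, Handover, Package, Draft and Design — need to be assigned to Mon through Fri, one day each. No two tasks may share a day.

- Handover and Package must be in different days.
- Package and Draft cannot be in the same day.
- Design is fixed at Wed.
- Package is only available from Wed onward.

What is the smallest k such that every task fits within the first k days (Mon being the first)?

5 days

With at most 1 per day and 5 tasks, at least 5 days are needed.
Package can't be placed before Wed — that is day 3 counting from Mon — so the schedule must run through at least 3 days.
5 works (last occupied day: Fri): for example Draft=Fri, Package=Thu, Deploy=Mon, Handover=Tue, Design=Wed.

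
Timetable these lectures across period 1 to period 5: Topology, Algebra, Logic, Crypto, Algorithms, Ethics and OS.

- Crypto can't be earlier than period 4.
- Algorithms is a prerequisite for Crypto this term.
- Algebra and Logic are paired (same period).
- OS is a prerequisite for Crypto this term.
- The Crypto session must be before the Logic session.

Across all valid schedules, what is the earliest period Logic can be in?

Precedence pushes Logic to at least period 5.
Logic at period 5 is achievable: OS in period 1, Algorithms in period 1, Algebra in period 5, Topology in period 1, Logic in period 5, Crypto in period 4, Ethics in period 1.

period 5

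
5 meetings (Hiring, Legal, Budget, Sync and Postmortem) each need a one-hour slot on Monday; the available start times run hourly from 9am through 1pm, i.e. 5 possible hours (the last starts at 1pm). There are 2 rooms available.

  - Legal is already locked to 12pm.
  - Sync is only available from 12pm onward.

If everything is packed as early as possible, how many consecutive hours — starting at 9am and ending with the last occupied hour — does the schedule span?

4

With at most 2 per hour and 5 meetings, at least 3 hours are needed.
Legal can't be placed before 12pm — that is hour 4 counting from 9am — so the schedule must run through at least 4 hours.
4 works (last occupied hour: 12pm): for example Sync in 12pm, Postmortem in 10am, Legal in 12pm, Hiring in 9am, Budget in 9am.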